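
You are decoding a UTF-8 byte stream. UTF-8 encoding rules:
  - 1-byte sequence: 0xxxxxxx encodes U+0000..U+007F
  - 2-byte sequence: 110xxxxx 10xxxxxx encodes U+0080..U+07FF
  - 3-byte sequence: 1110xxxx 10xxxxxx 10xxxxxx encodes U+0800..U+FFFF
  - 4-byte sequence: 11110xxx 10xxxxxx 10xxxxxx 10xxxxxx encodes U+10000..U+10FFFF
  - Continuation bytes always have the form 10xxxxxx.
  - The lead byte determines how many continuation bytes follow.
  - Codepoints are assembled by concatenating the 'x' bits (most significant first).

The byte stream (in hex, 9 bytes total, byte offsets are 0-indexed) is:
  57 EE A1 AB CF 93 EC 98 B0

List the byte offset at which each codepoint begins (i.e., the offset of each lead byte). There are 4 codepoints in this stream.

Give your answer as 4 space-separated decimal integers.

Byte[0]=57: 1-byte ASCII. cp=U+0057
Byte[1]=EE: 3-byte lead, need 2 cont bytes. acc=0xE
Byte[2]=A1: continuation. acc=(acc<<6)|0x21=0x3A1
Byte[3]=AB: continuation. acc=(acc<<6)|0x2B=0xE86B
Completed: cp=U+E86B (starts at byte 1)
Byte[4]=CF: 2-byte lead, need 1 cont bytes. acc=0xF
Byte[5]=93: continuation. acc=(acc<<6)|0x13=0x3D3
Completed: cp=U+03D3 (starts at byte 4)
Byte[6]=EC: 3-byte lead, need 2 cont bytes. acc=0xC
Byte[7]=98: continuation. acc=(acc<<6)|0x18=0x318
Byte[8]=B0: continuation. acc=(acc<<6)|0x30=0xC630
Completed: cp=U+C630 (starts at byte 6)

Answer: 0 1 4 6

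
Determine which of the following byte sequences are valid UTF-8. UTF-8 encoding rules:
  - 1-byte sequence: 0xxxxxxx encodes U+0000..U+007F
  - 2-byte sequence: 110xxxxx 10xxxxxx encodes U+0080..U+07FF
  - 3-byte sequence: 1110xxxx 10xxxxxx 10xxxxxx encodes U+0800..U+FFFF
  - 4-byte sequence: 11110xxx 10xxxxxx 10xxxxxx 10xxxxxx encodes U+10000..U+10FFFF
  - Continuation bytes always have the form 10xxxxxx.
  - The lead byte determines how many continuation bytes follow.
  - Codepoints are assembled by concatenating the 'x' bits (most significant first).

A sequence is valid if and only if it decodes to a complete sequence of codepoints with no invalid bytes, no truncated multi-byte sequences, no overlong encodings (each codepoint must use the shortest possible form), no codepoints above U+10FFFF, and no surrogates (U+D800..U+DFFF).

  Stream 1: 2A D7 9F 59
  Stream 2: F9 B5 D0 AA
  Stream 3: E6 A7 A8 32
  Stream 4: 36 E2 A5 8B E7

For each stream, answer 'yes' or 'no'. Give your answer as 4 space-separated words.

Stream 1: decodes cleanly. VALID
Stream 2: error at byte offset 0. INVALID
Stream 3: decodes cleanly. VALID
Stream 4: error at byte offset 5. INVALID

Answer: yes no yes no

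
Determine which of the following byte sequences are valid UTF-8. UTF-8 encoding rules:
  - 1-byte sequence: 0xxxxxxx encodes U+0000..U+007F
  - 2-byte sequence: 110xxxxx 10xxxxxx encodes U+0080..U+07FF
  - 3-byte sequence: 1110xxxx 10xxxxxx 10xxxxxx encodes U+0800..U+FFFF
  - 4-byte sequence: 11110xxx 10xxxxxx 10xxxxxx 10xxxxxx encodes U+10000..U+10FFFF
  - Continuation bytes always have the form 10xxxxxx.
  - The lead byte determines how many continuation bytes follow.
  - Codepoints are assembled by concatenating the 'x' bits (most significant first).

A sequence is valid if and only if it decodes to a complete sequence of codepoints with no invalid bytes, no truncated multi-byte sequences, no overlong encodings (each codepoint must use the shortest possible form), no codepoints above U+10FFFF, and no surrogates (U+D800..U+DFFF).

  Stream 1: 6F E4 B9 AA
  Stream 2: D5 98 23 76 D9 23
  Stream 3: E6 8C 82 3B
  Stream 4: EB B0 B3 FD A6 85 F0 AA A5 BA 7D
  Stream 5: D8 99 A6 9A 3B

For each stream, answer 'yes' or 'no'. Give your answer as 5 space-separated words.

Answer: yes no yes no no

Derivation:
Stream 1: decodes cleanly. VALID
Stream 2: error at byte offset 5. INVALID
Stream 3: decodes cleanly. VALID
Stream 4: error at byte offset 3. INVALID
Stream 5: error at byte offset 2. INVALID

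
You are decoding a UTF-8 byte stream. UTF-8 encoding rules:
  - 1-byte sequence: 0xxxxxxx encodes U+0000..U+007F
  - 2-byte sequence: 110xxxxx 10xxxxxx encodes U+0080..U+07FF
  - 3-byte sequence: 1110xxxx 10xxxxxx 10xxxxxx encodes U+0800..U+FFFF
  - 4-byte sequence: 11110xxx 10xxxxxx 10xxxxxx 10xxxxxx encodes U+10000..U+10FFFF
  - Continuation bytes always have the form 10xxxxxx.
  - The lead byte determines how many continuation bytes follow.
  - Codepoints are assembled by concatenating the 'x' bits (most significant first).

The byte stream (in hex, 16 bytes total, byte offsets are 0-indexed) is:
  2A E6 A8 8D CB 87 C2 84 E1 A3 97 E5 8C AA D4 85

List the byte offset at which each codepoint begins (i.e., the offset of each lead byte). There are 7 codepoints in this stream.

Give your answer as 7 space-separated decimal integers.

Answer: 0 1 4 6 8 11 14

Derivation:
Byte[0]=2A: 1-byte ASCII. cp=U+002A
Byte[1]=E6: 3-byte lead, need 2 cont bytes. acc=0x6
Byte[2]=A8: continuation. acc=(acc<<6)|0x28=0x1A8
Byte[3]=8D: continuation. acc=(acc<<6)|0x0D=0x6A0D
Completed: cp=U+6A0D (starts at byte 1)
Byte[4]=CB: 2-byte lead, need 1 cont bytes. acc=0xB
Byte[5]=87: continuation. acc=(acc<<6)|0x07=0x2C7
Completed: cp=U+02C7 (starts at byte 4)
Byte[6]=C2: 2-byte lead, need 1 cont bytes. acc=0x2
Byte[7]=84: continuation. acc=(acc<<6)|0x04=0x84
Completed: cp=U+0084 (starts at byte 6)
Byte[8]=E1: 3-byte lead, need 2 cont bytes. acc=0x1
Byte[9]=A3: continuation. acc=(acc<<6)|0x23=0x63
Byte[10]=97: continuation. acc=(acc<<6)|0x17=0x18D7
Completed: cp=U+18D7 (starts at byte 8)
Byte[11]=E5: 3-byte lead, need 2 cont bytes. acc=0x5
Byte[12]=8C: continuation. acc=(acc<<6)|0x0C=0x14C
Byte[13]=AA: continuation. acc=(acc<<6)|0x2A=0x532A
Completed: cp=U+532A (starts at byte 11)
Byte[14]=D4: 2-byte lead, need 1 cont bytes. acc=0x14
Byte[15]=85: continuation. acc=(acc<<6)|0x05=0x505
Completed: cp=U+0505 (starts at byte 14)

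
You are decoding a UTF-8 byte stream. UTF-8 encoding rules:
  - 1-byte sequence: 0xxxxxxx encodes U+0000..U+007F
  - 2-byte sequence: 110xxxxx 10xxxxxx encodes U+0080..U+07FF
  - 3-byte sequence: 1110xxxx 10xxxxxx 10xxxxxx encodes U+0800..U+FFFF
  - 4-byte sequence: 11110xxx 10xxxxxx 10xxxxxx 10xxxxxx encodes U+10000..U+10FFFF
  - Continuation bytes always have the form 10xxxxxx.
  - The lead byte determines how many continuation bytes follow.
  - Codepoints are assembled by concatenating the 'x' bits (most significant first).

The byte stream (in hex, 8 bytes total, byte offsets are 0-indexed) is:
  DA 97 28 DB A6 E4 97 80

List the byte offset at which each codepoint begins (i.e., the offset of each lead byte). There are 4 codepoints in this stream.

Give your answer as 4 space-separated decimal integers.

Answer: 0 2 3 5

Derivation:
Byte[0]=DA: 2-byte lead, need 1 cont bytes. acc=0x1A
Byte[1]=97: continuation. acc=(acc<<6)|0x17=0x697
Completed: cp=U+0697 (starts at byte 0)
Byte[2]=28: 1-byte ASCII. cp=U+0028
Byte[3]=DB: 2-byte lead, need 1 cont bytes. acc=0x1B
Byte[4]=A6: continuation. acc=(acc<<6)|0x26=0x6E6
Completed: cp=U+06E6 (starts at byte 3)
Byte[5]=E4: 3-byte lead, need 2 cont bytes. acc=0x4
Byte[6]=97: continuation. acc=(acc<<6)|0x17=0x117
Byte[7]=80: continuation. acc=(acc<<6)|0x00=0x45C0
Completed: cp=U+45C0 (starts at byte 5)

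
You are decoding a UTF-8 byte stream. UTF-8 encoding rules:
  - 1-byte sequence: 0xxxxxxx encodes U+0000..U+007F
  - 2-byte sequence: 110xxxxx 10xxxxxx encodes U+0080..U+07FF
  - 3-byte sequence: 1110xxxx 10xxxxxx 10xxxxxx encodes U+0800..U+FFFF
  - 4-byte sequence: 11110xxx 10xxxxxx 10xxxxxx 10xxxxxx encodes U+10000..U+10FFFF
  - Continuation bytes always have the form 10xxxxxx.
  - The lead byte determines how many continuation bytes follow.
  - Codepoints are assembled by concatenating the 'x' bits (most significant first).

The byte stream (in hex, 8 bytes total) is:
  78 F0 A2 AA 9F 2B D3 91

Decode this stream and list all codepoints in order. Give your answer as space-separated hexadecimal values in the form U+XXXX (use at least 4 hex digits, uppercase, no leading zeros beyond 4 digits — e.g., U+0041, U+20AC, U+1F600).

Answer: U+0078 U+22A9F U+002B U+04D1

Derivation:
Byte[0]=78: 1-byte ASCII. cp=U+0078
Byte[1]=F0: 4-byte lead, need 3 cont bytes. acc=0x0
Byte[2]=A2: continuation. acc=(acc<<6)|0x22=0x22
Byte[3]=AA: continuation. acc=(acc<<6)|0x2A=0x8AA
Byte[4]=9F: continuation. acc=(acc<<6)|0x1F=0x22A9F
Completed: cp=U+22A9F (starts at byte 1)
Byte[5]=2B: 1-byte ASCII. cp=U+002B
Byte[6]=D3: 2-byte lead, need 1 cont bytes. acc=0x13
Byte[7]=91: continuation. acc=(acc<<6)|0x11=0x4D1
Completed: cp=U+04D1 (starts at byte 6)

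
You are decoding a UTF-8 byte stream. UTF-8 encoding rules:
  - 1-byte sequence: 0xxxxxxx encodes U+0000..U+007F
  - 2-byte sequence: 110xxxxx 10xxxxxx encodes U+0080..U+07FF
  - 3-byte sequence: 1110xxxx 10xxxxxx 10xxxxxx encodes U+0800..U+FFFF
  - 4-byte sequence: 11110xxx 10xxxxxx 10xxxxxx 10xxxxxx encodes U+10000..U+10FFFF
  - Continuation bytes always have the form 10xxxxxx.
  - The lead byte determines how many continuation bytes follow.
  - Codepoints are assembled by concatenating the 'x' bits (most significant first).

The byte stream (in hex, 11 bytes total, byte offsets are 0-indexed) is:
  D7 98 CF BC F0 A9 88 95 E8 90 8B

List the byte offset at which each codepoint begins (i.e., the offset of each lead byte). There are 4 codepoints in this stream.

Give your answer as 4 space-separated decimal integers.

Byte[0]=D7: 2-byte lead, need 1 cont bytes. acc=0x17
Byte[1]=98: continuation. acc=(acc<<6)|0x18=0x5D8
Completed: cp=U+05D8 (starts at byte 0)
Byte[2]=CF: 2-byte lead, need 1 cont bytes. acc=0xF
Byte[3]=BC: continuation. acc=(acc<<6)|0x3C=0x3FC
Completed: cp=U+03FC (starts at byte 2)
Byte[4]=F0: 4-byte lead, need 3 cont bytes. acc=0x0
Byte[5]=A9: continuation. acc=(acc<<6)|0x29=0x29
Byte[6]=88: continuation. acc=(acc<<6)|0x08=0xA48
Byte[7]=95: continuation. acc=(acc<<6)|0x15=0x29215
Completed: cp=U+29215 (starts at byte 4)
Byte[8]=E8: 3-byte lead, need 2 cont bytes. acc=0x8
Byte[9]=90: continuation. acc=(acc<<6)|0x10=0x210
Byte[10]=8B: continuation. acc=(acc<<6)|0x0B=0x840B
Completed: cp=U+840B (starts at byte 8)

Answer: 0 2 4 8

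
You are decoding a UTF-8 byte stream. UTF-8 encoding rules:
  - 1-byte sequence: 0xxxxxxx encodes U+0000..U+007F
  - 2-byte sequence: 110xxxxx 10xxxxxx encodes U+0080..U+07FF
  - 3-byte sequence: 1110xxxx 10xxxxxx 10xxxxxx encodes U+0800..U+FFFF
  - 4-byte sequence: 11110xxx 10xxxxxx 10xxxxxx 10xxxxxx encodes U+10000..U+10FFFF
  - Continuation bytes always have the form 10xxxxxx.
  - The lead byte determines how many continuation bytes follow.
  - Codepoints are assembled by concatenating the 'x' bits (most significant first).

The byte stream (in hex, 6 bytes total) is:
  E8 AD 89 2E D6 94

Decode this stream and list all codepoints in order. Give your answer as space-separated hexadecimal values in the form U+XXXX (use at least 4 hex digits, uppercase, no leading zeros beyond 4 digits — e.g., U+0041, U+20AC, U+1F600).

Byte[0]=E8: 3-byte lead, need 2 cont bytes. acc=0x8
Byte[1]=AD: continuation. acc=(acc<<6)|0x2D=0x22D
Byte[2]=89: continuation. acc=(acc<<6)|0x09=0x8B49
Completed: cp=U+8B49 (starts at byte 0)
Byte[3]=2E: 1-byte ASCII. cp=U+002E
Byte[4]=D6: 2-byte lead, need 1 cont bytes. acc=0x16
Byte[5]=94: continuation. acc=(acc<<6)|0x14=0x594
Completed: cp=U+0594 (starts at byte 4)

Answer: U+8B49 U+002E U+0594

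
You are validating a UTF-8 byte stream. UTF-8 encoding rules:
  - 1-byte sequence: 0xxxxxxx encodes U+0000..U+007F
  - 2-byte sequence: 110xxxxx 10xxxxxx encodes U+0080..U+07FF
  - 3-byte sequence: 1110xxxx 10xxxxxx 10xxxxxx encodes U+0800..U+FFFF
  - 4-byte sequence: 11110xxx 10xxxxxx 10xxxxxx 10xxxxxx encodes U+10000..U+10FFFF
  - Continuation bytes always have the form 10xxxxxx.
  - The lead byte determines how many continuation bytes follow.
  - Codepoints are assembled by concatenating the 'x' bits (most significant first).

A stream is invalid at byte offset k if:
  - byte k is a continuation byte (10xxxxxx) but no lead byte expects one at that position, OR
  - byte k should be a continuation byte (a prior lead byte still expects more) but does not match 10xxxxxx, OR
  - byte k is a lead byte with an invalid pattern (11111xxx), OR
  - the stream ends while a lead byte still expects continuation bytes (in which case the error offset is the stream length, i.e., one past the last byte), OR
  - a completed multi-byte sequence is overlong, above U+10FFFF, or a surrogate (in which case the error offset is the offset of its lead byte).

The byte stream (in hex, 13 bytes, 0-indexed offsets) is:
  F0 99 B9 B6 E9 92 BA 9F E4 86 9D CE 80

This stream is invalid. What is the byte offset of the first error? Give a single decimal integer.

Byte[0]=F0: 4-byte lead, need 3 cont bytes. acc=0x0
Byte[1]=99: continuation. acc=(acc<<6)|0x19=0x19
Byte[2]=B9: continuation. acc=(acc<<6)|0x39=0x679
Byte[3]=B6: continuation. acc=(acc<<6)|0x36=0x19E76
Completed: cp=U+19E76 (starts at byte 0)
Byte[4]=E9: 3-byte lead, need 2 cont bytes. acc=0x9
Byte[5]=92: continuation. acc=(acc<<6)|0x12=0x252
Byte[6]=BA: continuation. acc=(acc<<6)|0x3A=0x94BA
Completed: cp=U+94BA (starts at byte 4)
Byte[7]=9F: INVALID lead byte (not 0xxx/110x/1110/11110)

Answer: 7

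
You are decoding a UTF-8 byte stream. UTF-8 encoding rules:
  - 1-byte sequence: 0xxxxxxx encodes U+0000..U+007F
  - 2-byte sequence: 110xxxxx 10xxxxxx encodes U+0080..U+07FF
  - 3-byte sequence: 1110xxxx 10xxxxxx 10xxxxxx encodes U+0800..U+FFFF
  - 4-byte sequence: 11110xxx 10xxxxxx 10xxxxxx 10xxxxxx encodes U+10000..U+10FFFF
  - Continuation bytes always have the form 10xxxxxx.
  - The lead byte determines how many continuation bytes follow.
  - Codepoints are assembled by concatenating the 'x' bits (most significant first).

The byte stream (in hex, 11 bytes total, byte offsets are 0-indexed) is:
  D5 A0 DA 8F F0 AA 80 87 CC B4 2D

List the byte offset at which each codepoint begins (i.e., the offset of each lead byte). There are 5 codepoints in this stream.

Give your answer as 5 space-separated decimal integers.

Byte[0]=D5: 2-byte lead, need 1 cont bytes. acc=0x15
Byte[1]=A0: continuation. acc=(acc<<6)|0x20=0x560
Completed: cp=U+0560 (starts at byte 0)
Byte[2]=DA: 2-byte lead, need 1 cont bytes. acc=0x1A
Byte[3]=8F: continuation. acc=(acc<<6)|0x0F=0x68F
Completed: cp=U+068F (starts at byte 2)
Byte[4]=F0: 4-byte lead, need 3 cont bytes. acc=0x0
Byte[5]=AA: continuation. acc=(acc<<6)|0x2A=0x2A
Byte[6]=80: continuation. acc=(acc<<6)|0x00=0xA80
Byte[7]=87: continuation. acc=(acc<<6)|0x07=0x2A007
Completed: cp=U+2A007 (starts at byte 4)
Byte[8]=CC: 2-byte lead, need 1 cont bytes. acc=0xC
Byte[9]=B4: continuation. acc=(acc<<6)|0x34=0x334
Completed: cp=U+0334 (starts at byte 8)
Byte[10]=2D: 1-byte ASCII. cp=U+002D

Answer: 0 2 4 8 10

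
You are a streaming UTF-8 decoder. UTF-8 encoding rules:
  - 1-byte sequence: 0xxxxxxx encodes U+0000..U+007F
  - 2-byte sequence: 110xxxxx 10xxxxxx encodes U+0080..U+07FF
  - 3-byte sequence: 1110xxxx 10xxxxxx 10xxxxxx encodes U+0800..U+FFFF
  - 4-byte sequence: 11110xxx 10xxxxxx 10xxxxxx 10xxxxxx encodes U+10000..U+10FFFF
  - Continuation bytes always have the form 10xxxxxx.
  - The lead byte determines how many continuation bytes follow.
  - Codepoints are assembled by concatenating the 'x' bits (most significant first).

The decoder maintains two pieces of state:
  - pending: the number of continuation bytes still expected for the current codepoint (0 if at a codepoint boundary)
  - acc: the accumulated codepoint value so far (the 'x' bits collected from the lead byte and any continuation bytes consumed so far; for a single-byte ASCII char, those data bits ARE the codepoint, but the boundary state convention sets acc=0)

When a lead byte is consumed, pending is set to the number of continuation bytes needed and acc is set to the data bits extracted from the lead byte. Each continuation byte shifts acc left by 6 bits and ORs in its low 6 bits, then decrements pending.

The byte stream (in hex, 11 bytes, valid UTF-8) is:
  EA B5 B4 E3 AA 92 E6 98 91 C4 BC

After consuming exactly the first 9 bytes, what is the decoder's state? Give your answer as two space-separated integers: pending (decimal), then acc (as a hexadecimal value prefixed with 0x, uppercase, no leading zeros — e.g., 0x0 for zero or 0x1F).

Answer: 0 0x6611

Derivation:
Byte[0]=EA: 3-byte lead. pending=2, acc=0xA
Byte[1]=B5: continuation. acc=(acc<<6)|0x35=0x2B5, pending=1
Byte[2]=B4: continuation. acc=(acc<<6)|0x34=0xAD74, pending=0
Byte[3]=E3: 3-byte lead. pending=2, acc=0x3
Byte[4]=AA: continuation. acc=(acc<<6)|0x2A=0xEA, pending=1
Byte[5]=92: continuation. acc=(acc<<6)|0x12=0x3A92, pending=0
Byte[6]=E6: 3-byte lead. pending=2, acc=0x6
Byte[7]=98: continuation. acc=(acc<<6)|0x18=0x198, pending=1
Byte[8]=91: continuation. acc=(acc<<6)|0x11=0x6611, pending=0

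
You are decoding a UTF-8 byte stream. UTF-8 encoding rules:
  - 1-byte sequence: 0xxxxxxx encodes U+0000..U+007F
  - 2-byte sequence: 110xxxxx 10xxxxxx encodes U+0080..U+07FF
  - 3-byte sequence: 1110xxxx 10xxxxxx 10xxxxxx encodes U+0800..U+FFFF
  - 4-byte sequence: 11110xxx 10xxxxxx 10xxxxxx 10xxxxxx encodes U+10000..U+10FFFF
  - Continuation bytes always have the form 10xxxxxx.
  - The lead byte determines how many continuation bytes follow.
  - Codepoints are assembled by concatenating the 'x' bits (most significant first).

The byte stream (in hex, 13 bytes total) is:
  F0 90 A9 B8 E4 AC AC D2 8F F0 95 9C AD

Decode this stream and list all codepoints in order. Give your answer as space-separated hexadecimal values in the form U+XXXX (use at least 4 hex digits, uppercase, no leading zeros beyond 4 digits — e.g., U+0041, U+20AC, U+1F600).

Byte[0]=F0: 4-byte lead, need 3 cont bytes. acc=0x0
Byte[1]=90: continuation. acc=(acc<<6)|0x10=0x10
Byte[2]=A9: continuation. acc=(acc<<6)|0x29=0x429
Byte[3]=B8: continuation. acc=(acc<<6)|0x38=0x10A78
Completed: cp=U+10A78 (starts at byte 0)
Byte[4]=E4: 3-byte lead, need 2 cont bytes. acc=0x4
Byte[5]=AC: continuation. acc=(acc<<6)|0x2C=0x12C
Byte[6]=AC: continuation. acc=(acc<<6)|0x2C=0x4B2C
Completed: cp=U+4B2C (starts at byte 4)
Byte[7]=D2: 2-byte lead, need 1 cont bytes. acc=0x12
Byte[8]=8F: continuation. acc=(acc<<6)|0x0F=0x48F
Completed: cp=U+048F (starts at byte 7)
Byte[9]=F0: 4-byte lead, need 3 cont bytes. acc=0x0
Byte[10]=95: continuation. acc=(acc<<6)|0x15=0x15
Byte[11]=9C: continuation. acc=(acc<<6)|0x1C=0x55C
Byte[12]=AD: continuation. acc=(acc<<6)|0x2D=0x1572D
Completed: cp=U+1572D (starts at byte 9)

Answer: U+10A78 U+4B2C U+048F U+1572D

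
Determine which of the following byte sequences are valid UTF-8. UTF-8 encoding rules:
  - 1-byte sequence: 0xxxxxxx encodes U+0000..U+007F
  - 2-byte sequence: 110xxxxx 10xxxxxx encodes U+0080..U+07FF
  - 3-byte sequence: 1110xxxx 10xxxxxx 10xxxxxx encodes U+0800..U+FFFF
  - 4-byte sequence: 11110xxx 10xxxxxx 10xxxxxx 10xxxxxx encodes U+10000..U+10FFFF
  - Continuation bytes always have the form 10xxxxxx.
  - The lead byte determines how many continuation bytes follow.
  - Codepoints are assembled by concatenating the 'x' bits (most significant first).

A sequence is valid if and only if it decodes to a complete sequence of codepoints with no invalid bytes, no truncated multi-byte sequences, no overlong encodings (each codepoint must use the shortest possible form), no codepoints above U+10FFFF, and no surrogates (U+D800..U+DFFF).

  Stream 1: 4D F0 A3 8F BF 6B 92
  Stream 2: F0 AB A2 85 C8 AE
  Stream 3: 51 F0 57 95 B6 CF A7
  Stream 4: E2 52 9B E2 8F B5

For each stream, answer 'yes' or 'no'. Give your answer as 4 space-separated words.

Answer: no yes no no

Derivation:
Stream 1: error at byte offset 6. INVALID
Stream 2: decodes cleanly. VALID
Stream 3: error at byte offset 2. INVALID
Stream 4: error at byte offset 1. INVALID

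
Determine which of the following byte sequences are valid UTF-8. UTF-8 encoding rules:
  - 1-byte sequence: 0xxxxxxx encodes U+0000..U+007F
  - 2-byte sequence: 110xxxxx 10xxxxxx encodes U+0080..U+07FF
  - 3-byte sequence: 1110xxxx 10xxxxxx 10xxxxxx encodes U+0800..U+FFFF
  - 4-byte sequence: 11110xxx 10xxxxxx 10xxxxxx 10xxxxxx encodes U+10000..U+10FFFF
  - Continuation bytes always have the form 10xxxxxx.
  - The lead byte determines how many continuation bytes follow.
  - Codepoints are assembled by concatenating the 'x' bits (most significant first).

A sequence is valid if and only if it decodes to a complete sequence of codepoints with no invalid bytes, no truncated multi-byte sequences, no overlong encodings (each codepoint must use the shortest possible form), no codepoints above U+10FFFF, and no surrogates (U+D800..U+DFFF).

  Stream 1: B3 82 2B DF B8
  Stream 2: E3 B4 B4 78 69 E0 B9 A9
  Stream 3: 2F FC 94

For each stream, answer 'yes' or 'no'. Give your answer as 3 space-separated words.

Answer: no yes no

Derivation:
Stream 1: error at byte offset 0. INVALID
Stream 2: decodes cleanly. VALID
Stream 3: error at byte offset 1. INVALID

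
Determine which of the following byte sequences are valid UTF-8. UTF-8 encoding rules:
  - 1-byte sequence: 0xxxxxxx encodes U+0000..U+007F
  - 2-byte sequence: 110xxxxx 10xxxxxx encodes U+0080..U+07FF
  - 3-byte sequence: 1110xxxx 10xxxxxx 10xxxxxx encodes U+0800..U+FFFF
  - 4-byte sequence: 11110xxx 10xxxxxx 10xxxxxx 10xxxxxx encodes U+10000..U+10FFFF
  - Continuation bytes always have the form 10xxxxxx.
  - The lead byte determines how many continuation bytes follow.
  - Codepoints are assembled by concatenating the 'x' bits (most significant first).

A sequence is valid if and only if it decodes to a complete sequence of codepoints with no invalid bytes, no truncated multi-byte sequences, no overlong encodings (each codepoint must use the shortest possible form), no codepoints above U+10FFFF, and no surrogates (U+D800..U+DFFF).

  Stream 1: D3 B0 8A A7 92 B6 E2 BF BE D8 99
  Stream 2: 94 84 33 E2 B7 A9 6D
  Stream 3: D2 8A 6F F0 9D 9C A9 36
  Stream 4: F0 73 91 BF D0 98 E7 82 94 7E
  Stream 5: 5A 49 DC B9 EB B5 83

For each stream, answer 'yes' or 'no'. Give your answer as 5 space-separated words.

Stream 1: error at byte offset 2. INVALID
Stream 2: error at byte offset 0. INVALID
Stream 3: decodes cleanly. VALID
Stream 4: error at byte offset 1. INVALID
Stream 5: decodes cleanly. VALID

Answer: no no yes no yes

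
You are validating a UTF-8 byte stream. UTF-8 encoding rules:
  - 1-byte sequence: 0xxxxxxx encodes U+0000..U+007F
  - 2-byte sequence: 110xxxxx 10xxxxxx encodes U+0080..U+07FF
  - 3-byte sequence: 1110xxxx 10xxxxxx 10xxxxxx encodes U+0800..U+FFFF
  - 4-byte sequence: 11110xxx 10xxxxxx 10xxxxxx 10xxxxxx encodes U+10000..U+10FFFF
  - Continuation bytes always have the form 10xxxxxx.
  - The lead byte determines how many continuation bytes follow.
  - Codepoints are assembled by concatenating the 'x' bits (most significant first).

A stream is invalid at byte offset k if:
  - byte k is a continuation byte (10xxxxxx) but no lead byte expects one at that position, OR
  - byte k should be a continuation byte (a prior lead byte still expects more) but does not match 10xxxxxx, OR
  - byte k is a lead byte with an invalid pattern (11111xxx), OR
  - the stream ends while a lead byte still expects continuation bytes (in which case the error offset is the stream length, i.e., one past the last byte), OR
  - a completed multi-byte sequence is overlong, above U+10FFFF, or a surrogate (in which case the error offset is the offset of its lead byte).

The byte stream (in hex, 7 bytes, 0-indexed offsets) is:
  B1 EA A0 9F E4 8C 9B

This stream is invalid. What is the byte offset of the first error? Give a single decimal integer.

Byte[0]=B1: INVALID lead byte (not 0xxx/110x/1110/11110)

Answer: 0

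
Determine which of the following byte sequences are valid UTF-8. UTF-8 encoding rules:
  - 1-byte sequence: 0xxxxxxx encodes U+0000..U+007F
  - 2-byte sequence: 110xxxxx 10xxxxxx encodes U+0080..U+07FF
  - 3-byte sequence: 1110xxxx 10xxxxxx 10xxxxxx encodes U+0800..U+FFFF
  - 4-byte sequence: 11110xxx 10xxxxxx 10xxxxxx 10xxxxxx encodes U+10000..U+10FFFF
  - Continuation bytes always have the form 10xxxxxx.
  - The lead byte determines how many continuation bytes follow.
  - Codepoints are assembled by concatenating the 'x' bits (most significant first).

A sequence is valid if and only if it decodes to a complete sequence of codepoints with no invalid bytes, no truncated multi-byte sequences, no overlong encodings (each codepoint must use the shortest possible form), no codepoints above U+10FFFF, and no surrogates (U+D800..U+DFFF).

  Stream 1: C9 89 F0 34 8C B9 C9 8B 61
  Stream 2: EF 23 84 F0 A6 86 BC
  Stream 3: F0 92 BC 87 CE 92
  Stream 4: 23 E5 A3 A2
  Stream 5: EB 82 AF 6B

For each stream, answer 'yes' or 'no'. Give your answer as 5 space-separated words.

Answer: no no yes yes yes

Derivation:
Stream 1: error at byte offset 3. INVALID
Stream 2: error at byte offset 1. INVALID
Stream 3: decodes cleanly. VALID
Stream 4: decodes cleanly. VALID
Stream 5: decodes cleanly. VALID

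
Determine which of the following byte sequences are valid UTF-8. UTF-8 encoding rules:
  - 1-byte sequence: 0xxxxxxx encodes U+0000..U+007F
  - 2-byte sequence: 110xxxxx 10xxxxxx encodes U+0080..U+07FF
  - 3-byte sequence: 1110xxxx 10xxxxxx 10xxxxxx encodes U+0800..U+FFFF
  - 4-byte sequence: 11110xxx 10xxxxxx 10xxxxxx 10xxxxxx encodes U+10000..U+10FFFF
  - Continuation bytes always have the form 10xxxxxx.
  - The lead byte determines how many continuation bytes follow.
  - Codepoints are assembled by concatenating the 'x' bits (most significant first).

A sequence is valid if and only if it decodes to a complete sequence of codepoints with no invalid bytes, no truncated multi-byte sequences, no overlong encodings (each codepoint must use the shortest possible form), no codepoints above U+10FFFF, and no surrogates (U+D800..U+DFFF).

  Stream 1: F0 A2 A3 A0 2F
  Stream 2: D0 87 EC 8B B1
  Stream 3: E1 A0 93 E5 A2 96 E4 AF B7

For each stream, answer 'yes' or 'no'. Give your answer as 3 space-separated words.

Answer: yes yes yes

Derivation:
Stream 1: decodes cleanly. VALID
Stream 2: decodes cleanly. VALID
Stream 3: decodes cleanly. VALID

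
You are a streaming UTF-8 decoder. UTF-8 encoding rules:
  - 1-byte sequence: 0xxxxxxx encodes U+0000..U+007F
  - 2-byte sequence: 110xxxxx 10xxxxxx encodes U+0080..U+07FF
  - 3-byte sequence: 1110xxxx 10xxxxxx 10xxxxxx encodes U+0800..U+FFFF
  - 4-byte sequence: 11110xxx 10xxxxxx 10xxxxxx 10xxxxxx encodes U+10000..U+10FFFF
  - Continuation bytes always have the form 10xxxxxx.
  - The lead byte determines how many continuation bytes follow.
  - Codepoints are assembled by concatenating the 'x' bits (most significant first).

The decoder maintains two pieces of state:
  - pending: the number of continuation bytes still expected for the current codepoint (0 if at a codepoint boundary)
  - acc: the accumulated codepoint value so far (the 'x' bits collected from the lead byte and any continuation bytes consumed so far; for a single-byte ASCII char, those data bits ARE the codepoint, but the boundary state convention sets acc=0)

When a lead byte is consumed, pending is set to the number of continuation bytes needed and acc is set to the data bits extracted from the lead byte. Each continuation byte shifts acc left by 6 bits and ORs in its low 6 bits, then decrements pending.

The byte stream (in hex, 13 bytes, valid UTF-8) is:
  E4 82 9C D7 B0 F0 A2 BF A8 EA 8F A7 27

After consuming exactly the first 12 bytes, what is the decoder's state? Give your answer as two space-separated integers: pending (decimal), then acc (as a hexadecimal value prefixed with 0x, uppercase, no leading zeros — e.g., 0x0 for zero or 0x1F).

Byte[0]=E4: 3-byte lead. pending=2, acc=0x4
Byte[1]=82: continuation. acc=(acc<<6)|0x02=0x102, pending=1
Byte[2]=9C: continuation. acc=(acc<<6)|0x1C=0x409C, pending=0
Byte[3]=D7: 2-byte lead. pending=1, acc=0x17
Byte[4]=B0: continuation. acc=(acc<<6)|0x30=0x5F0, pending=0
Byte[5]=F0: 4-byte lead. pending=3, acc=0x0
Byte[6]=A2: continuation. acc=(acc<<6)|0x22=0x22, pending=2
Byte[7]=BF: continuation. acc=(acc<<6)|0x3F=0x8BF, pending=1
Byte[8]=A8: continuation. acc=(acc<<6)|0x28=0x22FE8, pending=0
Byte[9]=EA: 3-byte lead. pending=2, acc=0xA
Byte[10]=8F: continuation. acc=(acc<<6)|0x0F=0x28F, pending=1
Byte[11]=A7: continuation. acc=(acc<<6)|0x27=0xA3E7, pending=0

Answer: 0 0xA3E7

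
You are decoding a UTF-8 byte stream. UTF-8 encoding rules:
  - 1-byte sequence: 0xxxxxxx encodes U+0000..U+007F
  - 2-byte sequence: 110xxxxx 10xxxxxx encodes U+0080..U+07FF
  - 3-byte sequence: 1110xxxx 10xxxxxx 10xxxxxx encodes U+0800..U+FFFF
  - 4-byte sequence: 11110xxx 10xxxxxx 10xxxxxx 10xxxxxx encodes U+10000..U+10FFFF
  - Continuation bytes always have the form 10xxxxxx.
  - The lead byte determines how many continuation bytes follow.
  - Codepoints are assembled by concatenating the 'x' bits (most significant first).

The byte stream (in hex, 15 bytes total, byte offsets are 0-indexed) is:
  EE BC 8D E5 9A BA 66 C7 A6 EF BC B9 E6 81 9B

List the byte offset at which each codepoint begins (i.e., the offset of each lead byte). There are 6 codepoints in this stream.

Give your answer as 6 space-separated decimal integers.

Answer: 0 3 6 7 9 12

Derivation:
Byte[0]=EE: 3-byte lead, need 2 cont bytes. acc=0xE
Byte[1]=BC: continuation. acc=(acc<<6)|0x3C=0x3BC
Byte[2]=8D: continuation. acc=(acc<<6)|0x0D=0xEF0D
Completed: cp=U+EF0D (starts at byte 0)
Byte[3]=E5: 3-byte lead, need 2 cont bytes. acc=0x5
Byte[4]=9A: continuation. acc=(acc<<6)|0x1A=0x15A
Byte[5]=BA: continuation. acc=(acc<<6)|0x3A=0x56BA
Completed: cp=U+56BA (starts at byte 3)
Byte[6]=66: 1-byte ASCII. cp=U+0066
Byte[7]=C7: 2-byte lead, need 1 cont bytes. acc=0x7
Byte[8]=A6: continuation. acc=(acc<<6)|0x26=0x1E6
Completed: cp=U+01E6 (starts at byte 7)
Byte[9]=EF: 3-byte lead, need 2 cont bytes. acc=0xF
Byte[10]=BC: continuation. acc=(acc<<6)|0x3C=0x3FC
Byte[11]=B9: continuation. acc=(acc<<6)|0x39=0xFF39
Completed: cp=U+FF39 (starts at byte 9)
Byte[12]=E6: 3-byte lead, need 2 cont bytes. acc=0x6
Byte[13]=81: continuation. acc=(acc<<6)|0x01=0x181
Byte[14]=9B: continuation. acc=(acc<<6)|0x1B=0x605B
Completed: cp=U+605B (starts at byte 12)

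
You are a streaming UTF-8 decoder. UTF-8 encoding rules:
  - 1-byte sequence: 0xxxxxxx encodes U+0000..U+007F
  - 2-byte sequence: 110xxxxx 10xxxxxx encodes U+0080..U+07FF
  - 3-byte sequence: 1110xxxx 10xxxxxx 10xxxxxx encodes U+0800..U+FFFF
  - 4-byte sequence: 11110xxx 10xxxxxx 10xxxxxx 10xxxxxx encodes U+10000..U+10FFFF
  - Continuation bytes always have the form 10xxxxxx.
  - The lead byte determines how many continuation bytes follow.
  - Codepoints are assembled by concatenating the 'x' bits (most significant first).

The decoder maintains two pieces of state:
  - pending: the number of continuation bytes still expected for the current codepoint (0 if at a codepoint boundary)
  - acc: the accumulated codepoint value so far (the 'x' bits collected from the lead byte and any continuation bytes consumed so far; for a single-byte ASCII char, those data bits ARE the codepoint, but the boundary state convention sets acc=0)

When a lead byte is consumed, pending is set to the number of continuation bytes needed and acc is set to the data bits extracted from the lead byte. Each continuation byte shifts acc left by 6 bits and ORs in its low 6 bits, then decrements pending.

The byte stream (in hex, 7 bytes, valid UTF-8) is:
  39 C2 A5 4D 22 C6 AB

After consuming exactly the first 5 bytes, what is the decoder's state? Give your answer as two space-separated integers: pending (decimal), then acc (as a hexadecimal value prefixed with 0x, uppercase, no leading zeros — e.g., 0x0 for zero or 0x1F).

Answer: 0 0x0

Derivation:
Byte[0]=39: 1-byte. pending=0, acc=0x0
Byte[1]=C2: 2-byte lead. pending=1, acc=0x2
Byte[2]=A5: continuation. acc=(acc<<6)|0x25=0xA5, pending=0
Byte[3]=4D: 1-byte. pending=0, acc=0x0
Byte[4]=22: 1-byte. pending=0, acc=0x0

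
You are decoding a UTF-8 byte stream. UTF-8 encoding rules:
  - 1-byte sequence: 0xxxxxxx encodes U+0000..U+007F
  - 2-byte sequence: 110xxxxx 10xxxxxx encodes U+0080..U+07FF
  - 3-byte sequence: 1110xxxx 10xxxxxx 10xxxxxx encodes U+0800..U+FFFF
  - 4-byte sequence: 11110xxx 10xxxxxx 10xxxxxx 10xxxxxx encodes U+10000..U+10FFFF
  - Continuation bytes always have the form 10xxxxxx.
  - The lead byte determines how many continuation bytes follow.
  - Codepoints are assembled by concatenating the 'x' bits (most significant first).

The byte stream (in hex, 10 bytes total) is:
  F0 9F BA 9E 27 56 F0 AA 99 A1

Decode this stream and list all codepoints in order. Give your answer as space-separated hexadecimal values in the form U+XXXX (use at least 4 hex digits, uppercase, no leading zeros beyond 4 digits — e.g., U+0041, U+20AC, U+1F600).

Answer: U+1FE9E U+0027 U+0056 U+2A661

Derivation:
Byte[0]=F0: 4-byte lead, need 3 cont bytes. acc=0x0
Byte[1]=9F: continuation. acc=(acc<<6)|0x1F=0x1F
Byte[2]=BA: continuation. acc=(acc<<6)|0x3A=0x7FA
Byte[3]=9E: continuation. acc=(acc<<6)|0x1E=0x1FE9E
Completed: cp=U+1FE9E (starts at byte 0)
Byte[4]=27: 1-byte ASCII. cp=U+0027
Byte[5]=56: 1-byte ASCII. cp=U+0056
Byte[6]=F0: 4-byte lead, need 3 cont bytes. acc=0x0
Byte[7]=AA: continuation. acc=(acc<<6)|0x2A=0x2A
Byte[8]=99: continuation. acc=(acc<<6)|0x19=0xA99
Byte[9]=A1: continuation. acc=(acc<<6)|0x21=0x2A661
Completed: cp=U+2A661 (starts at byte 6)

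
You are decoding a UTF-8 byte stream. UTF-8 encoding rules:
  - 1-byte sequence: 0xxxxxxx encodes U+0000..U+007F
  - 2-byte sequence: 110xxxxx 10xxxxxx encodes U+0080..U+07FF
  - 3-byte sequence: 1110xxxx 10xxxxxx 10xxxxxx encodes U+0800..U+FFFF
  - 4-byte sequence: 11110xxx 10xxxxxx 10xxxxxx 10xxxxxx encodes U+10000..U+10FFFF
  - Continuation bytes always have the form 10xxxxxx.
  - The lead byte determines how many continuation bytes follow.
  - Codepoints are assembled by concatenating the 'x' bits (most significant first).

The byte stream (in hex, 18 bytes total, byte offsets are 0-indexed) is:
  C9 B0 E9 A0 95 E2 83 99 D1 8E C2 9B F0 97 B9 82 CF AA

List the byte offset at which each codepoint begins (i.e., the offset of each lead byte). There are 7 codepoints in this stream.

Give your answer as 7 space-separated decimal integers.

Byte[0]=C9: 2-byte lead, need 1 cont bytes. acc=0x9
Byte[1]=B0: continuation. acc=(acc<<6)|0x30=0x270
Completed: cp=U+0270 (starts at byte 0)
Byte[2]=E9: 3-byte lead, need 2 cont bytes. acc=0x9
Byte[3]=A0: continuation. acc=(acc<<6)|0x20=0x260
Byte[4]=95: continuation. acc=(acc<<6)|0x15=0x9815
Completed: cp=U+9815 (starts at byte 2)
Byte[5]=E2: 3-byte lead, need 2 cont bytes. acc=0x2
Byte[6]=83: continuation. acc=(acc<<6)|0x03=0x83
Byte[7]=99: continuation. acc=(acc<<6)|0x19=0x20D9
Completed: cp=U+20D9 (starts at byte 5)
Byte[8]=D1: 2-byte lead, need 1 cont bytes. acc=0x11
Byte[9]=8E: continuation. acc=(acc<<6)|0x0E=0x44E
Completed: cp=U+044E (starts at byte 8)
Byte[10]=C2: 2-byte lead, need 1 cont bytes. acc=0x2
Byte[11]=9B: continuation. acc=(acc<<6)|0x1B=0x9B
Completed: cp=U+009B (starts at byte 10)
Byte[12]=F0: 4-byte lead, need 3 cont bytes. acc=0x0
Byte[13]=97: continuation. acc=(acc<<6)|0x17=0x17
Byte[14]=B9: continuation. acc=(acc<<6)|0x39=0x5F9
Byte[15]=82: continuation. acc=(acc<<6)|0x02=0x17E42
Completed: cp=U+17E42 (starts at byte 12)
Byte[16]=CF: 2-byte lead, need 1 cont bytes. acc=0xF
Byte[17]=AA: continuation. acc=(acc<<6)|0x2A=0x3EA
Completed: cp=U+03EA (starts at byte 16)

Answer: 0 2 5 8 10 12 16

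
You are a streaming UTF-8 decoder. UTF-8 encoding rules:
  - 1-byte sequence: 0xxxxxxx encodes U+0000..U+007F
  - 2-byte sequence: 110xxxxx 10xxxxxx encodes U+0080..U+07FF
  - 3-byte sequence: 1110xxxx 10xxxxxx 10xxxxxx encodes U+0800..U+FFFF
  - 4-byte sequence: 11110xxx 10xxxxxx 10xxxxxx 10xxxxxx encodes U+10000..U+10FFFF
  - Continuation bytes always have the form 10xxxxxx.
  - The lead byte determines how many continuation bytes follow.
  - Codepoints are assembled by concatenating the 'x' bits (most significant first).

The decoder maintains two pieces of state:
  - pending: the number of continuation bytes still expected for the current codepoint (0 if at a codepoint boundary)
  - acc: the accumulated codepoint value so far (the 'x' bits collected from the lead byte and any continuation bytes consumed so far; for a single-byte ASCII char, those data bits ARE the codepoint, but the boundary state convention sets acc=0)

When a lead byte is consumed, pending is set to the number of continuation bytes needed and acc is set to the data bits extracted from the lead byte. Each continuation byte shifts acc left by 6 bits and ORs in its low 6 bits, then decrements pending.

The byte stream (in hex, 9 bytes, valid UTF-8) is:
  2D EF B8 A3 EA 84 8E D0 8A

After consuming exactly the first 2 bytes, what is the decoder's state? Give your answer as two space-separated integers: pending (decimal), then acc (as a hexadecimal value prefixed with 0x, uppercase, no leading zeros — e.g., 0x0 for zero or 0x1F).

Byte[0]=2D: 1-byte. pending=0, acc=0x0
Byte[1]=EF: 3-byte lead. pending=2, acc=0xF

Answer: 2 0xF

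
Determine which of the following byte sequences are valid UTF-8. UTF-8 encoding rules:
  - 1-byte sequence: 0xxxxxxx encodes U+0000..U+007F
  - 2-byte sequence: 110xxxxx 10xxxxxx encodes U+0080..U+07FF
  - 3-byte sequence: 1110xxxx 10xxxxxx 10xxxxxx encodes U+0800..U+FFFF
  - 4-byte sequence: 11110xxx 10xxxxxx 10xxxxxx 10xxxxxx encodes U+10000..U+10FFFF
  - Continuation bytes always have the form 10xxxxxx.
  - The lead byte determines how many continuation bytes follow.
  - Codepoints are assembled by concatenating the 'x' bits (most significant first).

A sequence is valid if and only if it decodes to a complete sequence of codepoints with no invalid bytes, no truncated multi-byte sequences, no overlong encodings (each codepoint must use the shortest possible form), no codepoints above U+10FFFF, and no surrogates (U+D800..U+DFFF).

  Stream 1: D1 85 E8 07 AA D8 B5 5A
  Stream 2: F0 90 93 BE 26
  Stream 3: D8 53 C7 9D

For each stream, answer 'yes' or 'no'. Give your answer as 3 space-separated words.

Answer: no yes no

Derivation:
Stream 1: error at byte offset 3. INVALID
Stream 2: decodes cleanly. VALID
Stream 3: error at byte offset 1. INVALID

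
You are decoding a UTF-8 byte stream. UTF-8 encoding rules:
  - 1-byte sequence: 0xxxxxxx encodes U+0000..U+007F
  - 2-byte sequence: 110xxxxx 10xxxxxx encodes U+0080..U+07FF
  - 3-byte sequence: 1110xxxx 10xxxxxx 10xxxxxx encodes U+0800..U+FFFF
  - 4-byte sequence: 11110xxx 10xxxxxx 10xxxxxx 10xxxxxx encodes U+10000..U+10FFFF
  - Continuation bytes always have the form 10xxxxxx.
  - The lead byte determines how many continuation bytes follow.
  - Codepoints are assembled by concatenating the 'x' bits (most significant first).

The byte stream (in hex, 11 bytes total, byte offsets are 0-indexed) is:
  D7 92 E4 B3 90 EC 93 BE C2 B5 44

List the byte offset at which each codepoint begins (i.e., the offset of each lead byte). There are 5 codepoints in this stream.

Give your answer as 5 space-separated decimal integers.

Byte[0]=D7: 2-byte lead, need 1 cont bytes. acc=0x17
Byte[1]=92: continuation. acc=(acc<<6)|0x12=0x5D2
Completed: cp=U+05D2 (starts at byte 0)
Byte[2]=E4: 3-byte lead, need 2 cont bytes. acc=0x4
Byte[3]=B3: continuation. acc=(acc<<6)|0x33=0x133
Byte[4]=90: continuation. acc=(acc<<6)|0x10=0x4CD0
Completed: cp=U+4CD0 (starts at byte 2)
Byte[5]=EC: 3-byte lead, need 2 cont bytes. acc=0xC
Byte[6]=93: continuation. acc=(acc<<6)|0x13=0x313
Byte[7]=BE: continuation. acc=(acc<<6)|0x3E=0xC4FE
Completed: cp=U+C4FE (starts at byte 5)
Byte[8]=C2: 2-byte lead, need 1 cont bytes. acc=0x2
Byte[9]=B5: continuation. acc=(acc<<6)|0x35=0xB5
Completed: cp=U+00B5 (starts at byte 8)
Byte[10]=44: 1-byte ASCII. cp=U+0044

Answer: 0 2 5 8 10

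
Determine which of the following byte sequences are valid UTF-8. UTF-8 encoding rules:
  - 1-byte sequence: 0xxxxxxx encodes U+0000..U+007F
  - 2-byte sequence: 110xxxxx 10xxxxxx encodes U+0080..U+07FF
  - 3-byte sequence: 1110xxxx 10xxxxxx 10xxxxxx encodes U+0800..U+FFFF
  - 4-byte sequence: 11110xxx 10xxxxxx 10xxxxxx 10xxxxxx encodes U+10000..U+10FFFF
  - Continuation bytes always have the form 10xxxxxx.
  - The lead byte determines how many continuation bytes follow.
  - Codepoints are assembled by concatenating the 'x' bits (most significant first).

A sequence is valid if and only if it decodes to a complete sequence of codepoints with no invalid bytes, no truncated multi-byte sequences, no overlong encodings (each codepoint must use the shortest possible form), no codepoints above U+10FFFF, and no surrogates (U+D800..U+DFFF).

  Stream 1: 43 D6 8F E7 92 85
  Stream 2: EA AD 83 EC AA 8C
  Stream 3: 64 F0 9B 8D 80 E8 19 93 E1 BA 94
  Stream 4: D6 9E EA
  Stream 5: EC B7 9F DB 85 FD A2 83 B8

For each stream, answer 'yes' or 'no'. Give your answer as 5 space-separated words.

Stream 1: decodes cleanly. VALID
Stream 2: decodes cleanly. VALID
Stream 3: error at byte offset 6. INVALID
Stream 4: error at byte offset 3. INVALID
Stream 5: error at byte offset 5. INVALID

Answer: yes yes no no no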